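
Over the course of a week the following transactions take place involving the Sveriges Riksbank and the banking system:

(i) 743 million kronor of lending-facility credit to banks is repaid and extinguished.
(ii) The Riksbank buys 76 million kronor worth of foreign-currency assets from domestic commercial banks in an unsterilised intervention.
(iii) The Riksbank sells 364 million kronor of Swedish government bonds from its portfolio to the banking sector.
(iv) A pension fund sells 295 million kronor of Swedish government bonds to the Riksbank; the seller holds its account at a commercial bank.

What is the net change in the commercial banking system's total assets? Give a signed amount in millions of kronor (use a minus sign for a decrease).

Discount-window repayment 743 million kronor: bank balance sheets shrink → −743M.
FX purchase 76 million kronor: just an asset swap on bank balance sheets → 0.
OMO sale (to banks) 364 million kronor: just an asset swap on bank balance sheets → 0.
Asset purchase (from non-banks) 295 million kronor: bank balance sheets expand → +295M.
Net: −743 + 0 + 0 + 295 = -448 million.

-448 million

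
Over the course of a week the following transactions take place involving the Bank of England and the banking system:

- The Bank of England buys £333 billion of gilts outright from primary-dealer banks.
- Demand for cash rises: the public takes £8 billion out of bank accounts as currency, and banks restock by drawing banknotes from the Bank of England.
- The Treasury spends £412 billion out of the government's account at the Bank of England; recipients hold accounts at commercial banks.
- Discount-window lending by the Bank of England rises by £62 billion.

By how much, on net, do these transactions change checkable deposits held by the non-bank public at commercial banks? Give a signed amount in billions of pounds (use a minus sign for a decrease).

+£404 billion

OMO purchase (from banks) £333 billion: the counterparty is a bank, so public deposits are unchanged → 0.
Currency withdrawal £8 billion: non-bank counterparties' bank balances fall → −£8B.
Government spending £412 billion: non-bank counterparties' bank balances rise → +£412B.
Discount-window loan £62 billion: the counterparty is a bank, so public deposits are unchanged → 0.
Net: 0 − 8 + 412 + 0 = +£404 billion.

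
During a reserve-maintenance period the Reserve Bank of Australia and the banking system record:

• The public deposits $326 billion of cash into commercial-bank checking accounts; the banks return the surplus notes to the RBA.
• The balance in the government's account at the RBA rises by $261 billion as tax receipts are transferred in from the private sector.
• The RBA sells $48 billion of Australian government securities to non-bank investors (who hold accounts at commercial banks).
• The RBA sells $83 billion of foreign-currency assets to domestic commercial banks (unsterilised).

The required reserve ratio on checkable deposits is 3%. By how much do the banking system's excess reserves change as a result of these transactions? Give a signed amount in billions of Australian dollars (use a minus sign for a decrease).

Currency deposit $326 billion: reserves +$326B, deposits +$326B.
Government account inflow $261 billion: reserves −$261B, deposits −$261B.
Asset sale (to non-banks) $48 billion: reserves −$48B, deposits −$48B.
FX sale $83 billion: reserves −$83B, deposits 0.
Totals: Δreserves = −$66B, Δdeposits = +$17B.
Δrequired reserves = 3% × +$17B = +$0.51B.
Δexcess reserves = Δreserves − Δrequired = −$66B − (+$0.51B) = -$66.51 billion.

-$66.51 billion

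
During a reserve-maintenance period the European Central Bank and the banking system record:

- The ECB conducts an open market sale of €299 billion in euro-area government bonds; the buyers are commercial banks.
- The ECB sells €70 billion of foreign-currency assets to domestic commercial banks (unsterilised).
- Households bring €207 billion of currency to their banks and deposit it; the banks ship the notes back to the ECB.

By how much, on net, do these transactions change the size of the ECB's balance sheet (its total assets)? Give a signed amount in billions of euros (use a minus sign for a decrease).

ECB balance sheet:
  Assets:      Securities −€299B, Foreign assets −€70B
  Liabilities: Bank reserves −€162B, Currency in circulation −€207B
Change in total ECB assets = -€369 billion.

-€369 billion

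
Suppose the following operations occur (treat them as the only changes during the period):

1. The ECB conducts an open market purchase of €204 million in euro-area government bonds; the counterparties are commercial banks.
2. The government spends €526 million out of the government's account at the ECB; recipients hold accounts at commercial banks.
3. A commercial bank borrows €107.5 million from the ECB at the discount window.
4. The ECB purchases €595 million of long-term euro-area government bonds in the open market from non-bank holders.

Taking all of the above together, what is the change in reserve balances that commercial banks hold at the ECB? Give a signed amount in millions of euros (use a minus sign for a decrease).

OMO purchase (from banks) €204 million: the ECB pays by crediting reserve accounts → +€204M.
Government spending €526 million: government payments flow into bank reserve accounts → +€526M.
Discount-window loan €107.5 million: the loan is credited to the bank's reserve account → +€107.5M.
Asset purchase (from non-banks) €595 million: the ECB pays by crediting reserve accounts → +€595M.
Net: 204 + 526 + 107.5 + 595 = +€1432.5 million.

+€1432.5 million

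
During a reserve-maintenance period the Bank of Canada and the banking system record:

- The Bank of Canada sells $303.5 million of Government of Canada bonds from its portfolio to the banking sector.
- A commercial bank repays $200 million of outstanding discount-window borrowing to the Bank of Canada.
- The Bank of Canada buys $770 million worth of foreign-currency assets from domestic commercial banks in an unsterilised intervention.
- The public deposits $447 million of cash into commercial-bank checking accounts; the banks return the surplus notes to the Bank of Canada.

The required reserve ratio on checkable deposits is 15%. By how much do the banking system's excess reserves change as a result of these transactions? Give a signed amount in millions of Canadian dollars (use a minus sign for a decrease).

OMO sale (to banks) $303.5 million: reserves −$303.5M, deposits 0.
Discount-window repayment $200 million: reserves −$200M, deposits 0.
FX purchase $770 million: reserves +$770M, deposits 0.
Currency deposit $447 million: reserves +$447M, deposits +$447M.
Totals: Δreserves = +$713.5M, Δdeposits = +$447M.
Δrequired reserves = 15% × +$447M = +$67.05M.
Δexcess reserves = Δreserves − Δrequired = +$713.5M − (+$67.05M) = +$646.45 million.

+$646.45 million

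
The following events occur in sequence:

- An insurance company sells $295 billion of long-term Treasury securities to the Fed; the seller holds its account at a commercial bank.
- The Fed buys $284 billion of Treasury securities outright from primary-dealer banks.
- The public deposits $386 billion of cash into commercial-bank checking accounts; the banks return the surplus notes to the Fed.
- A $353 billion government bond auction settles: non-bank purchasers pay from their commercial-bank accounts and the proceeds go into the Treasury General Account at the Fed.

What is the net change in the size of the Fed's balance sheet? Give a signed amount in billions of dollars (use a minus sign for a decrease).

Fed balance sheet:
  Assets:      Securities +$579B
  Liabilities: Bank reserves +$612B, Currency in circulation −$386B, Government deposits +$353B
Commercial banking system:
  Assets:      Reserves at CB +$612B, Securities −$284B
  Liabilities: Checkable deposits +$328B
Change in total Fed assets = +$579 billion.

+$579 billion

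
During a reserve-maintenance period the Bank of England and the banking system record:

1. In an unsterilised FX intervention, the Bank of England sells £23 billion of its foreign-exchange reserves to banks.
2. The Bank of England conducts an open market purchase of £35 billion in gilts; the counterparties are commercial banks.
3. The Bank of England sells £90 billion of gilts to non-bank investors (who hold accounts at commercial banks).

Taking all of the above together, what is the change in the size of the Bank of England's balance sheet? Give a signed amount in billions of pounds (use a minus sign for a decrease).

-£78 billion

Bank of England balance sheet:
  Assets:      Securities −£55B, Foreign assets −£23B
  Liabilities: Bank reserves −£78B
Change in total Bank of England assets = -£78 billion.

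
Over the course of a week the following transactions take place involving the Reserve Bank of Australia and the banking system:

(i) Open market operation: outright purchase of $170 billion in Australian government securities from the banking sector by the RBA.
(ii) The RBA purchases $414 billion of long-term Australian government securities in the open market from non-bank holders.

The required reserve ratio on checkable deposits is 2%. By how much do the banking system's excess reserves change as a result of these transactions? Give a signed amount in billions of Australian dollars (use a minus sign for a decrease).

+$575.72 billion

OMO purchase (from banks) $170 billion: reserves +$170B, deposits 0.
Asset purchase (from non-banks) $414 billion: reserves +$414B, deposits +$414B.
Totals: Δreserves = +$584B, Δdeposits = +$414B.
Δrequired reserves = 2% × +$414B = +$8.28B.
Δexcess reserves = Δreserves − Δrequired = +$584B − (+$8.28B) = +$575.72 billion.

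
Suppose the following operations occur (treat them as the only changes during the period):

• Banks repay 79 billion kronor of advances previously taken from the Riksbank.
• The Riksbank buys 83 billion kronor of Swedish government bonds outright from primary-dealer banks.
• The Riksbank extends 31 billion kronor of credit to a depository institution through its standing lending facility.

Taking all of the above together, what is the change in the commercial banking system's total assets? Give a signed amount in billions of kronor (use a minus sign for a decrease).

Riksbank balance sheet:
  Assets:      Securities +83B, Loans to banks −48B
  Liabilities: Bank reserves +35B
Commercial banking system:
  Assets:      Reserves at CB +35B, Securities −83B
  Liabilities: Borrowings from CB −48B
Change in total bank assets = -48 billion.

-48 billion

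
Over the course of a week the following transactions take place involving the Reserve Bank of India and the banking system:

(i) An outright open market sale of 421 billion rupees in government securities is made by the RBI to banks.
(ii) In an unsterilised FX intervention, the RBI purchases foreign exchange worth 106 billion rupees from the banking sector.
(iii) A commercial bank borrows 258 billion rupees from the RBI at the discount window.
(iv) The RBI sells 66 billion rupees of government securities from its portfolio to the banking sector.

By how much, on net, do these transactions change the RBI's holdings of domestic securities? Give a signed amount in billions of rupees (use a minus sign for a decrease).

-487 billion

OMO sale (to banks) 421 billion rupees: securities removed from the RBI's portfolio → −421B.
FX purchase 106 billion rupees: the RBI's securities portfolio is untouched → 0.
Discount-window loan 258 billion rupees: the RBI's securities portfolio is untouched → 0.
OMO sale (to banks) 66 billion rupees: securities removed from the RBI's portfolio → −66B.
Net: −421 + 0 + 0 − 66 = -487 billion.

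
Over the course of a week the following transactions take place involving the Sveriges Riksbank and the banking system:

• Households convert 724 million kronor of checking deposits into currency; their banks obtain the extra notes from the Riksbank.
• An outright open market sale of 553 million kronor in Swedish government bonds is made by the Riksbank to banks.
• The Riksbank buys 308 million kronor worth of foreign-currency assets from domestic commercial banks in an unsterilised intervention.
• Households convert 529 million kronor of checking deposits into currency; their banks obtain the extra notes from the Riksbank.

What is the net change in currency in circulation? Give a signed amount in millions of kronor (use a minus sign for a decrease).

+1253 million

Currency withdrawal 724 million kronor: notes leave the central bank → +724M.
OMO sale (to banks) 553 million kronor: no currency enters or leaves circulation → 0.
FX purchase 308 million kronor: no currency enters or leaves circulation → 0.
Currency withdrawal 529 million kronor: notes leave the central bank → +529M.
Net: 724 + 0 + 0 + 529 = +1253 million.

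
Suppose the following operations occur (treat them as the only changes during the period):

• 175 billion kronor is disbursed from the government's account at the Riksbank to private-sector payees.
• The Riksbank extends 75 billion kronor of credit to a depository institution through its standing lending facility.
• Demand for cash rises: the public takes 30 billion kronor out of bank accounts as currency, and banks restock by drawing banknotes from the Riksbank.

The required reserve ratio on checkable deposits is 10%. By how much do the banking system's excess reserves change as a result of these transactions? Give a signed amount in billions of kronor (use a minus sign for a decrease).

Government spending 175 billion kronor: reserves +175B, deposits +175B.
Discount-window loan 75 billion kronor: reserves +75B, deposits 0.
Currency withdrawal 30 billion kronor: reserves −30B, deposits −30B.
Totals: Δreserves = +220B, Δdeposits = +145B.
Δrequired reserves = 10% × +145B = +14.5B.
Δexcess reserves = Δreserves − Δrequired = +220B − (+14.5B) = +205.5 billion.

+205.5 billion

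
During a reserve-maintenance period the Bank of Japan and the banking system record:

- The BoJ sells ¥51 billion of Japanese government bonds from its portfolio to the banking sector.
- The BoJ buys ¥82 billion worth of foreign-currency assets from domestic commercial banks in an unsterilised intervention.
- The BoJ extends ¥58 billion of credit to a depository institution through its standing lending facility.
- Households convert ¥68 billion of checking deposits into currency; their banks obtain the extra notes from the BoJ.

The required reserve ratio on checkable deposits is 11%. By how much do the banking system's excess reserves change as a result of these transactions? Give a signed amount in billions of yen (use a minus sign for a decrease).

+¥28.48 billion

OMO sale (to banks) ¥51 billion: reserves −¥51B, deposits 0.
FX purchase ¥82 billion: reserves +¥82B, deposits 0.
Discount-window loan ¥58 billion: reserves +¥58B, deposits 0.
Currency withdrawal ¥68 billion: reserves −¥68B, deposits −¥68B.
Totals: Δreserves = +¥21B, Δdeposits = −¥68B.
Δrequired reserves = 11% × −¥68B = −¥7.48B.
Δexcess reserves = Δreserves − Δrequired = +¥21B − (−¥7.48B) = +¥28.48 billion.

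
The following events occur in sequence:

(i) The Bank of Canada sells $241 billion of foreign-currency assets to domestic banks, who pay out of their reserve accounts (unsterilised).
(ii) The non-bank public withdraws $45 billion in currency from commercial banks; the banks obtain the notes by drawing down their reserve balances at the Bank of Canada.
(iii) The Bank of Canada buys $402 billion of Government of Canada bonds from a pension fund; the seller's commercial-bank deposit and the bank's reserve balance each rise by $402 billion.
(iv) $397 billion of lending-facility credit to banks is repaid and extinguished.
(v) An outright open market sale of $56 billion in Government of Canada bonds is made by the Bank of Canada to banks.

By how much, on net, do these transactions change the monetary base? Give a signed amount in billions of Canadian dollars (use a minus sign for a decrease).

-$292 billion

Bank of Canada balance sheet:
  Assets:      Securities +$346B, Loans to banks −$397B, Foreign assets −$241B
  Liabilities: Bank reserves −$337B, Currency in circulation +$45B
Commercial banking system:
  Assets:      Reserves at CB −$337B, Securities +$56B, Foreign assets +$241B
  Liabilities: Checkable deposits +$357B, Borrowings from CB −$397B
Monetary base = currency + reserves: +$45B + (−$337B) = -$292 billion.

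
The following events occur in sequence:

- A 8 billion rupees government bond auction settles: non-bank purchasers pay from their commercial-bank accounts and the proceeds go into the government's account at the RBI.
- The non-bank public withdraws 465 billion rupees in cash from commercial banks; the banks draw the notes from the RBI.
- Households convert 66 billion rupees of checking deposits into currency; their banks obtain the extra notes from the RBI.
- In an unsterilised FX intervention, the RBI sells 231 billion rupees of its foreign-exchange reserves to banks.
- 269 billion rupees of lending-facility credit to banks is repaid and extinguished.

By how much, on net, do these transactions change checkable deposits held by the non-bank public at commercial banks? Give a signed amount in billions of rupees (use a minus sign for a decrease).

RBI balance sheet:
  Assets:      Loans to banks −269B, Foreign assets −231B
  Liabilities: Bank reserves −1039B, Currency in circulation +531B, Government deposits +8B
Commercial banking system:
  Assets:      Reserves at CB −1039B, Foreign assets +231B
  Liabilities: Checkable deposits −539B, Borrowings from CB −269B
So the change in checkable deposits held by the non-bank public at commercial banks is -539 billion.

-539 billion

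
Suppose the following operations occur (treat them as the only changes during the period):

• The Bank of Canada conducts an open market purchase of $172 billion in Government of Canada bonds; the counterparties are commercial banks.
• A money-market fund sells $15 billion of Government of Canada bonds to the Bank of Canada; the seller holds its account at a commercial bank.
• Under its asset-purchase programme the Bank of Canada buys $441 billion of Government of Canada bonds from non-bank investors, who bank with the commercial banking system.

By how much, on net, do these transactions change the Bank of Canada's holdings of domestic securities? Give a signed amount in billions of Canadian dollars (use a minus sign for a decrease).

+$628 billion

Bank of Canada balance sheet:
  Assets:      Securities +$628B
  Liabilities: Bank reserves +$628B
Commercial banking system:
  Assets:      Reserves at CB +$628B, Securities −$172B
  Liabilities: Checkable deposits +$456B
So the change in the Bank of Canada's holdings of domestic securities is +$628 billion.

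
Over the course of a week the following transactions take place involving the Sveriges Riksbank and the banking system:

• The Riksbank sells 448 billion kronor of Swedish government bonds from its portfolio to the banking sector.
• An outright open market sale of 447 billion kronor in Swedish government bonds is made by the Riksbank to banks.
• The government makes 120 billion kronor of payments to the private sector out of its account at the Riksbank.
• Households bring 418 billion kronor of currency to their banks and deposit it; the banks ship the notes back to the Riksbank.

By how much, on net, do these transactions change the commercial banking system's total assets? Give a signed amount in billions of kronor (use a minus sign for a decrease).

+538 billion

Riksbank balance sheet:
  Assets:      Securities −895B
  Liabilities: Bank reserves −357B, Currency in circulation −418B, Government deposits −120B
Commercial banking system:
  Assets:      Reserves at CB −357B, Securities +895B
  Liabilities: Checkable deposits +538B
Change in total bank assets = +538 billion.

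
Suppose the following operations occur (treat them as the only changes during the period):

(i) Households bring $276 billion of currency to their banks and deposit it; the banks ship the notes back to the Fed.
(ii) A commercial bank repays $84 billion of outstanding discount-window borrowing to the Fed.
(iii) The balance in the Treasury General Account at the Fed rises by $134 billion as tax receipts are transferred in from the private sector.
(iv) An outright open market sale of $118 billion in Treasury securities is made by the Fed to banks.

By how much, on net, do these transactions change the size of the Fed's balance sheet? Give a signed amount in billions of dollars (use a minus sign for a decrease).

Currency deposit $276 billion: only the composition of liabilities changes → 0.
Discount-window repayment $84 billion: a Fed asset is shed → −$84B.
Government account inflow $134 billion: only the composition of liabilities changes → 0.
OMO sale (to banks) $118 billion: a Fed asset is shed → −$118B.
Net: 0 − 84 + 0 − 118 = -$202 billion.

-$202 billion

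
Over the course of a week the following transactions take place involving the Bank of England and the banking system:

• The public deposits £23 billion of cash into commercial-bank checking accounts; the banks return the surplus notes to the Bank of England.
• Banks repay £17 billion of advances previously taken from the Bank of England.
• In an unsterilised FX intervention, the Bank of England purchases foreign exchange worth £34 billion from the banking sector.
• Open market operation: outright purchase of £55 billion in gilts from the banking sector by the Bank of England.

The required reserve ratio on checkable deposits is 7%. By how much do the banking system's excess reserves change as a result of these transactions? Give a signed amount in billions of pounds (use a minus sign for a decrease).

+£93.39 billion

Currency deposit £23 billion: reserves +£23B, deposits +£23B.
Discount-window repayment £17 billion: reserves −£17B, deposits 0.
FX purchase £34 billion: reserves +£34B, deposits 0.
OMO purchase (from banks) £55 billion: reserves +£55B, deposits 0.
Totals: Δreserves = +£95B, Δdeposits = +£23B.
Δrequired reserves = 7% × +£23B = +£1.61B.
Δexcess reserves = Δreserves − Δrequired = +£95B − (+£1.61B) = +£93.39 billion.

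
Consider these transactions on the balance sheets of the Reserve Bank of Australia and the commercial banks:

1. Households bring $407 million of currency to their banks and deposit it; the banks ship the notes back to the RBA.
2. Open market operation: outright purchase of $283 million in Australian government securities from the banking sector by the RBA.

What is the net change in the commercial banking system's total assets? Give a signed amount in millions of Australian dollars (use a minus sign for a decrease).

Currency deposit $407 million: bank balance sheets expand → +$407M.
OMO purchase (from banks) $283 million: just an asset swap on bank balance sheets → 0.
Net: 407 + 0 = +$407 million.

+$407 million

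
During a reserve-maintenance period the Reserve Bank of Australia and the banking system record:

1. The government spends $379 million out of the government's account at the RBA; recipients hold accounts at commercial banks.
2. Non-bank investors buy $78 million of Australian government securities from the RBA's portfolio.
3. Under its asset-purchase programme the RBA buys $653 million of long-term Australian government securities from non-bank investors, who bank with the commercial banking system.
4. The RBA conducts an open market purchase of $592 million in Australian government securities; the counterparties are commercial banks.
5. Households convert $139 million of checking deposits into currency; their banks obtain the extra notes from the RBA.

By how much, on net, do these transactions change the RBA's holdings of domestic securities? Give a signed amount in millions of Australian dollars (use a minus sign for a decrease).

+$1167 million

Government spending $379 million: the RBA's securities portfolio is untouched → 0.
Asset sale (to non-banks) $78 million: securities removed from the RBA's portfolio → −$78M.
Asset purchase (from non-banks) $653 million: securities added to the RBA's portfolio → +$653M.
OMO purchase (from banks) $592 million: securities added to the RBA's portfolio → +$592M.
Currency withdrawal $139 million: the RBA's securities portfolio is untouched → 0.
Net: 0 − 78 + 653 + 592 + 0 = +$1167 million.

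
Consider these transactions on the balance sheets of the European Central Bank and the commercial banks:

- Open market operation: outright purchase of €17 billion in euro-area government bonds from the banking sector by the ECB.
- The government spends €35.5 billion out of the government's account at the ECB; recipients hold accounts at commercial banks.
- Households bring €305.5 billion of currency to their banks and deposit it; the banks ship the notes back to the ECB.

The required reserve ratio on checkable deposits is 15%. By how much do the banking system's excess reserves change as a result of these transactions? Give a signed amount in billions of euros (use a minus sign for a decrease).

+€306.85 billion

OMO purchase (from banks) €17 billion: reserves +€17B, deposits 0.
Government spending €35.5 billion: reserves +€35.5B, deposits +€35.5B.
Currency deposit €305.5 billion: reserves +€305.5B, deposits +€305.5B.
Totals: Δreserves = +€358B, Δdeposits = +€341B.
Δrequired reserves = 15% × +€341B = +€51.15B.
Δexcess reserves = Δreserves − Δrequired = +€358B − (+€51.15B) = +€306.85 billion.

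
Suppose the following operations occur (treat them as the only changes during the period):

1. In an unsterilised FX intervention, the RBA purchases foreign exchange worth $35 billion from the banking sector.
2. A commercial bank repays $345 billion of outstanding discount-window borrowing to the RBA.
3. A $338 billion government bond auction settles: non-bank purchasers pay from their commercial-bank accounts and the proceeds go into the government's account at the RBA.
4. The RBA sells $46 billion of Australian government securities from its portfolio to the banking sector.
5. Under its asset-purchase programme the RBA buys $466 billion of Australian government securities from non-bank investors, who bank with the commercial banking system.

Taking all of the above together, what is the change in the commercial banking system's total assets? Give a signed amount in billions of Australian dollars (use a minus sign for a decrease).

-$217 billion

FX purchase $35 billion: just an asset swap on bank balance sheets → 0.
Discount-window repayment $345 billion: bank balance sheets shrink → −$345B.
Government account inflow $338 billion: bank balance sheets shrink → −$338B.
OMO sale (to banks) $46 billion: just an asset swap on bank balance sheets → 0.
Asset purchase (from non-banks) $466 billion: bank balance sheets expand → +$466B.
Net: 0 − 345 − 338 + 0 + 466 = -$217 billion.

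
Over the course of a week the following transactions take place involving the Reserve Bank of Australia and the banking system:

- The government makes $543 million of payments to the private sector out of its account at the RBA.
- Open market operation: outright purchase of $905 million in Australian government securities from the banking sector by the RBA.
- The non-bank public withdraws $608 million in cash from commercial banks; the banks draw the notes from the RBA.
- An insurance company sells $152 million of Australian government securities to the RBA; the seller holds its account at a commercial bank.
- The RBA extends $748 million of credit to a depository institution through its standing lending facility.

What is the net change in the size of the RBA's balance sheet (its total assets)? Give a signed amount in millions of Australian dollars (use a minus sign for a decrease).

Government spending $543 million: only the composition of liabilities changes → 0.
OMO purchase (from banks) $905 million: an RBA asset is acquired → +$905M.
Currency withdrawal $608 million: only the composition of liabilities changes → 0.
Asset purchase (from non-banks) $152 million: an RBA asset is acquired → +$152M.
Discount-window loan $748 million: an RBA asset is acquired → +$748M.
Net: 0 + 905 + 0 + 152 + 748 = +$1805 million.

+$1805 million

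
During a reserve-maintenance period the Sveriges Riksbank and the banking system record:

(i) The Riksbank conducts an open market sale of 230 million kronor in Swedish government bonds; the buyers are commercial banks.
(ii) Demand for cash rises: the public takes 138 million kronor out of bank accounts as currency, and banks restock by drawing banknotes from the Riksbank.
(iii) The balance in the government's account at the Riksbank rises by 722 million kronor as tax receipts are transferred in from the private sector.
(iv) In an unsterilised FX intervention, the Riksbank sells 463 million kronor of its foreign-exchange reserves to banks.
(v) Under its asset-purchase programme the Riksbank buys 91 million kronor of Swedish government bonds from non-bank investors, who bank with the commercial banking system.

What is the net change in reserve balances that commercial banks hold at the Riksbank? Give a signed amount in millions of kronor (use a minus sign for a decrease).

OMO sale (to banks) 230 million kronor: the buying banks pay out of their reserve balances → −230M.
Currency withdrawal 138 million kronor: banks swap reserves for currency → −138M.
Government account inflow 722 million kronor: funds move from bank reserves into the government account → −722M.
FX sale 463 million kronor: the buying banks pay out of their reserve balances → −463M.
Asset purchase (from non-banks) 91 million kronor: the Riksbank pays by crediting reserve accounts → +91M.
Net: −230 − 138 − 722 − 463 + 91 = -1462 million.

-1462 million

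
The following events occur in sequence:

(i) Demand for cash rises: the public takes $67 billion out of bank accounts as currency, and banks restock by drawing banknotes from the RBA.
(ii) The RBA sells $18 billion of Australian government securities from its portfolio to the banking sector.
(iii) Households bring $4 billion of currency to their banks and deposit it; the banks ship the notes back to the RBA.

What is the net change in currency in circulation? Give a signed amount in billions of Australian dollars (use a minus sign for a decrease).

+$63 billion

Currency withdrawal $67 billion: notes leave the central bank → +$67B.
OMO sale (to banks) $18 billion: no currency enters or leaves circulation → 0.
Currency deposit $4 billion: notes return to the central bank → −$4B.
Net: 67 + 0 − 4 = +$63 billion.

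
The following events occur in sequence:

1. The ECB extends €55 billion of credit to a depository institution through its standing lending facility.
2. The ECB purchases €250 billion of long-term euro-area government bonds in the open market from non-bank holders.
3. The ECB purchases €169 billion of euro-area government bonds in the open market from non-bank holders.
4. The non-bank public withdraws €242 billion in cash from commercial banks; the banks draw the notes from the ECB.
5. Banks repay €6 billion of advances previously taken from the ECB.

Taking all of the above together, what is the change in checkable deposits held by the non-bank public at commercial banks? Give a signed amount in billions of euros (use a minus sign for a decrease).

Discount-window loan €55 billion: the counterparty is a bank, so public deposits are unchanged → 0.
Asset purchase (from non-banks) €250 billion: non-bank counterparties' bank balances rise → +€250B.
Asset purchase (from non-banks) €169 billion: non-bank counterparties' bank balances rise → +€169B.
Currency withdrawal €242 billion: non-bank counterparties' bank balances fall → −€242B.
Discount-window repayment €6 billion: the counterparty is a bank, so public deposits are unchanged → 0.
Net: 0 + 250 + 169 − 242 + 0 = +€177 billion.

+€177 billion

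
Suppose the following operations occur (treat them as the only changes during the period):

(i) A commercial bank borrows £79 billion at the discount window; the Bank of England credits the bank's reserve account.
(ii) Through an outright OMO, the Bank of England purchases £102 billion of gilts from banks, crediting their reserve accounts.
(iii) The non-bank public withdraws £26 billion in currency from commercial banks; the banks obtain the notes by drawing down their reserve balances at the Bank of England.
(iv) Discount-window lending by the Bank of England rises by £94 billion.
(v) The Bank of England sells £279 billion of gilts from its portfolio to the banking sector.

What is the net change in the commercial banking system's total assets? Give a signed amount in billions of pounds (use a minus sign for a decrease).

Bank of England balance sheet:
  Assets:      Securities −£177B, Loans to banks +£173B
  Liabilities: Bank reserves −£30B, Currency in circulation +£26B
Commercial banking system:
  Assets:      Reserves at CB −£30B, Securities +£177B
  Liabilities: Checkable deposits −£26B, Borrowings from CB +£173B
Change in total bank assets = +£147 billion.

+£147 billion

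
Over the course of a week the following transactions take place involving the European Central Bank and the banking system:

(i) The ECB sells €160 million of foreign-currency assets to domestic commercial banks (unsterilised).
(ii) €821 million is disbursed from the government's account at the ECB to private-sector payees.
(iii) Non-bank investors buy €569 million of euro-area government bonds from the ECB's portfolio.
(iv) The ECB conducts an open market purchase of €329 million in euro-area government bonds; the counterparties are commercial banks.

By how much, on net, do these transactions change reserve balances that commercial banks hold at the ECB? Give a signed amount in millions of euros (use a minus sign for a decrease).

+€421 million

ECB balance sheet:
  Assets:      Securities −€240M, Foreign assets −€160M
  Liabilities: Bank reserves +€421M, Government deposits −€821M
So the change in reserve balances that commercial banks hold at the ECB is +€421 million.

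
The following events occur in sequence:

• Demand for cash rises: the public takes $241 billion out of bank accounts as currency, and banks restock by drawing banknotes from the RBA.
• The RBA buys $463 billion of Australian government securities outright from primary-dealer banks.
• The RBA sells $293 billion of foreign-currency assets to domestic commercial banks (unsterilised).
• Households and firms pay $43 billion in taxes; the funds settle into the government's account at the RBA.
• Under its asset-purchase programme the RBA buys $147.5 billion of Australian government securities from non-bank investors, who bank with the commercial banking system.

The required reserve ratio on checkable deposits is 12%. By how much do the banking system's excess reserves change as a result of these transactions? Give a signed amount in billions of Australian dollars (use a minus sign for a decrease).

+$49.88 billion

Currency withdrawal $241 billion: reserves −$241B, deposits −$241B.
OMO purchase (from banks) $463 billion: reserves +$463B, deposits 0.
FX sale $293 billion: reserves −$293B, deposits 0.
Government account inflow $43 billion: reserves −$43B, deposits −$43B.
Asset purchase (from non-banks) $147.5 billion: reserves +$147.5B, deposits +$147.5B.
Totals: Δreserves = +$33.5B, Δdeposits = −$136.5B.
Δrequired reserves = 12% × −$136.5B = −$16.38B.
Δexcess reserves = Δreserves − Δrequired = +$33.5B − (−$16.38B) = +$49.88 billion.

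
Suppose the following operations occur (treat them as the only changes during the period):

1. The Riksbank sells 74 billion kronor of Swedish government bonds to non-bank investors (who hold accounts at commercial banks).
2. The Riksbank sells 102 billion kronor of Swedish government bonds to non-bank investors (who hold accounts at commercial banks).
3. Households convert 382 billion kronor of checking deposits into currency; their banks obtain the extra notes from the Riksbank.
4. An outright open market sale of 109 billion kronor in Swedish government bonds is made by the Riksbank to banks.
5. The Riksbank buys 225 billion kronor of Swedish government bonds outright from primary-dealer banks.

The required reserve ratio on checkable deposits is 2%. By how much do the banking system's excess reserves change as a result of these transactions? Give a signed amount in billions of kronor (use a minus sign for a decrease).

Asset sale (to non-banks) 74 billion kronor: reserves −74B, deposits −74B.
Asset sale (to non-banks) 102 billion kronor: reserves −102B, deposits −102B.
Currency withdrawal 382 billion kronor: reserves −382B, deposits −382B.
OMO sale (to banks) 109 billion kronor: reserves −109B, deposits 0.
OMO purchase (from banks) 225 billion kronor: reserves +225B, deposits 0.
Totals: Δreserves = −442B, Δdeposits = −558B.
Δrequired reserves = 2% × −558B = −11.16B.
Δexcess reserves = Δreserves − Δrequired = −442B − (−11.16B) = -430.84 billion.

-430.84 billion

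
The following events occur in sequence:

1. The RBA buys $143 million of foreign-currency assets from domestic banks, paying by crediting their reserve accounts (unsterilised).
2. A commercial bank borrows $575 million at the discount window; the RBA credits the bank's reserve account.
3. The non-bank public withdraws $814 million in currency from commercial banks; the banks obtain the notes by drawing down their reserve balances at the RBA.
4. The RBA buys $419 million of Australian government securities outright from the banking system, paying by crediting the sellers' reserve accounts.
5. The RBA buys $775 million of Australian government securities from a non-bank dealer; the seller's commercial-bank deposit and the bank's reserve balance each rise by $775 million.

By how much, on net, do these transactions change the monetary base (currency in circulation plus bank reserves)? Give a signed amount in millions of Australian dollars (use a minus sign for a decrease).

RBA balance sheet:
  Assets:      Securities +$1194M, Loans to banks +$575M, Foreign assets +$143M
  Liabilities: Bank reserves +$1098M, Currency in circulation +$814M
Monetary base = currency + reserves: +$814M + (+$1098M) = +$1912 million.

+$1912 million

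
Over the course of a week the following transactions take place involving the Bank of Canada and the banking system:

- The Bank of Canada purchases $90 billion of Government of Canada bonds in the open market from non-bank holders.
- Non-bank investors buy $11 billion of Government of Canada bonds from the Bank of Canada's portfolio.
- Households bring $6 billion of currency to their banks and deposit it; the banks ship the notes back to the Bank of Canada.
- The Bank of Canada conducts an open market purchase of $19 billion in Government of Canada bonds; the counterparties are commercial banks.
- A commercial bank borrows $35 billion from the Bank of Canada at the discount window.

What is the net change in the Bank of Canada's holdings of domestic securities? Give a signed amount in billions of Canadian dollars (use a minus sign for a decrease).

+$98 billion

Asset purchase (from non-banks) $90 billion: securities added to the Bank of Canada's portfolio → +$90B.
Asset sale (to non-banks) $11 billion: securities removed from the Bank of Canada's portfolio → −$11B.
Currency deposit $6 billion: the Bank of Canada's securities portfolio is untouched → 0.
OMO purchase (from banks) $19 billion: securities added to the Bank of Canada's portfolio → +$19B.
Discount-window loan $35 billion: the Bank of Canada's securities portfolio is untouched → 0.
Net: 90 − 11 + 0 + 19 + 0 = +$98 billion.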